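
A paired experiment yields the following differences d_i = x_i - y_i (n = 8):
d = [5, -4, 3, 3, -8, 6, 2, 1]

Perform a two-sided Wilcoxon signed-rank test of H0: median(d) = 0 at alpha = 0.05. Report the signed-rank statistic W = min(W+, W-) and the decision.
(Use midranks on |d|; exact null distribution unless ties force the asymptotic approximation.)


Step 1: Drop any zero differences (none here) and take |d_i|.
|d| = [5, 4, 3, 3, 8, 6, 2, 1]
Step 2: Midrank |d_i| (ties get averaged ranks).
ranks: |5|->6, |4|->5, |3|->3.5, |3|->3.5, |8|->8, |6|->7, |2|->2, |1|->1
Step 3: Attach original signs; sum ranks with positive sign and with negative sign.
W+ = 6 + 3.5 + 3.5 + 7 + 2 + 1 = 23
W- = 5 + 8 = 13
(Check: W+ + W- = 36 should equal n(n+1)/2 = 36.)
Step 4: Test statistic W = min(W+, W-) = 13.
Step 5: Ties in |d|, so use the tie-corrected normal approximation.
        E[W] = n(n+1)/4 = 8*9/4 = 18.
        Tie groups: |d|=3 (t=2); sum(t^3 - t) = 6.
        Var[W] = n(n+1)(2n+1)/24 - sum(t^3-t)/48 = 1224/24 - 6/48 = 50.875.
        z = (W - E[W]) / sqrt(Var[W]) = (13 - 18) / 7.1327 = -0.7010.
        Two-sided p = 2*Phi(z) = 0.483303.
Step 6: alpha = 0.05. fail to reject H0.

W+ = 23, W- = 13, W = min = 13, p = 0.483303, fail to reject H0.


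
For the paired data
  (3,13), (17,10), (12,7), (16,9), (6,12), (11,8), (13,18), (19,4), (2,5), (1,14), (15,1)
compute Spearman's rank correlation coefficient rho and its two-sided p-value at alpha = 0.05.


Step 1: Rank x and y separately (midranks; no ties here).
rank(x): 3->3, 17->10, 12->6, 16->9, 6->4, 11->5, 13->7, 19->11, 2->2, 1->1, 15->8
rank(y): 13->9, 10->7, 7->4, 9->6, 12->8, 8->5, 18->11, 4->2, 5->3, 14->10, 1->1
Step 2: d_i = R_x(i) - R_y(i); compute d_i^2.
  (3-9)^2=36, (10-7)^2=9, (6-4)^2=4, (9-6)^2=9, (4-8)^2=16, (5-5)^2=0, (7-11)^2=16, (11-2)^2=81, (2-3)^2=1, (1-10)^2=81, (8-1)^2=49
sum(d^2) = 302.
Step 3: rho = 1 - 6*302 / (11*(11^2 - 1)) = 1 - 1812/1320 = -0.372727.
Step 4: Under H0, t = rho * sqrt((n-2)/(1-rho^2)) = -1.2050 ~ t(9).
Step 5: Two-sided p-value from the t-distribution with 9 df = 0.258926.
Step 6: alpha = 0.05. fail to reject H0.

rho = -0.3727, p = 0.258926, fail to reject H0 at alpha = 0.05.


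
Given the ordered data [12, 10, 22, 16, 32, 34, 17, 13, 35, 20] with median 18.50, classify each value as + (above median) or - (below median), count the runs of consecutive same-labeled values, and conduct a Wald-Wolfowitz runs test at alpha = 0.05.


Step 1: Compute median = 18.50; label A = above, B = below.
Labels in order: BBABAABBAA  (n_A = 5, n_B = 5)
Step 2: Count runs R = 6.
Step 3: Under H0 (random ordering), E[R] = 2*n_A*n_B/(n_A+n_B) + 1 = 2*5*5/10 + 1 = 6.0000.
        Var[R] = 2*n_A*n_B*(2*n_A*n_B - n_A - n_B) / ((n_A+n_B)^2 * (n_A+n_B-1)) = 2000/900 = 2.2222.
        SD[R] = 1.4907.
Step 4: R = E[R], so z = 0 with no continuity correction.
Step 5: Two-sided p-value via normal approximation = 2*(1 - Phi(|z|)) = 1.000000.
Step 6: alpha = 0.05. fail to reject H0.

R = 6, z = 0.0000, p = 1.000000, fail to reject H0.


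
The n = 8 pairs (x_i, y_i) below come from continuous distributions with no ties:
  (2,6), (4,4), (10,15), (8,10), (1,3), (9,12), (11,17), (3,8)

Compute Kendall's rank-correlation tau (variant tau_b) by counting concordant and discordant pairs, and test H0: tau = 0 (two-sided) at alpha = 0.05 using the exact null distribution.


Step 1: Enumerate the 28 unordered pairs (i,j) with i<j and classify each by sign(x_j-x_i) * sign(y_j-y_i).
  (1,2):dx=+2,dy=-2->D; (1,3):dx=+8,dy=+9->C; (1,4):dx=+6,dy=+4->C; (1,5):dx=-1,dy=-3->C
  (1,6):dx=+7,dy=+6->C; (1,7):dx=+9,dy=+11->C; (1,8):dx=+1,dy=+2->C; (2,3):dx=+6,dy=+11->C
  (2,4):dx=+4,dy=+6->C; (2,5):dx=-3,dy=-1->C; (2,6):dx=+5,dy=+8->C; (2,7):dx=+7,dy=+13->C
  (2,8):dx=-1,dy=+4->D; (3,4):dx=-2,dy=-5->C; (3,5):dx=-9,dy=-12->C; (3,6):dx=-1,dy=-3->C
  (3,7):dx=+1,dy=+2->C; (3,8):dx=-7,dy=-7->C; (4,5):dx=-7,dy=-7->C; (4,6):dx=+1,dy=+2->C
  (4,7):dx=+3,dy=+7->C; (4,8):dx=-5,dy=-2->C; (5,6):dx=+8,dy=+9->C; (5,7):dx=+10,dy=+14->C
  (5,8):dx=+2,dy=+5->C; (6,7):dx=+2,dy=+5->C; (6,8):dx=-6,dy=-4->C; (7,8):dx=-8,dy=-9->C
Step 2: C = 26, D = 2, total pairs = 28.
Step 3: tau = (C - D)/(n(n-1)/2) = (26 - 2)/28 = 0.857143.
Step 4: Exact two-sided p-value (enumerate n! = 40320 permutations of y under H0): p = 0.001736.
Step 5: alpha = 0.05. reject H0.

tau_b = 0.8571 (C=26, D=2), p = 0.001736, reject H0.


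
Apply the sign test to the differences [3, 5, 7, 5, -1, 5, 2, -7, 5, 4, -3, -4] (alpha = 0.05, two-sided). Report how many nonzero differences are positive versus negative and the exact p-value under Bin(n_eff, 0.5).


Step 1: Discard zero differences. Original n = 12; n_eff = number of nonzero differences = 12.
Nonzero differences (with sign): +3, +5, +7, +5, -1, +5, +2, -7, +5, +4, -3, -4
Step 2: Count signs: positive = 8, negative = 4.
Step 3: Under H0: P(positive) = 0.5, so the number of positives S ~ Bin(12, 0.5).
Step 4: Two-sided exact p-value = sum of Bin(12,0.5) probabilities at or below the observed probability = 0.387695.
Step 5: alpha = 0.05. fail to reject H0.

n_eff = 12, pos = 8, neg = 4, p = 0.387695, fail to reject H0.


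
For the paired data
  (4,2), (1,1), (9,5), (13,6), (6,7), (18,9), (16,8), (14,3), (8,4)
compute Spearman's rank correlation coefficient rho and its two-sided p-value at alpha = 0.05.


Step 1: Rank x and y separately (midranks; no ties here).
rank(x): 4->2, 1->1, 9->5, 13->6, 6->3, 18->9, 16->8, 14->7, 8->4
rank(y): 2->2, 1->1, 5->5, 6->6, 7->7, 9->9, 8->8, 3->3, 4->4
Step 2: d_i = R_x(i) - R_y(i); compute d_i^2.
  (2-2)^2=0, (1-1)^2=0, (5-5)^2=0, (6-6)^2=0, (3-7)^2=16, (9-9)^2=0, (8-8)^2=0, (7-3)^2=16, (4-4)^2=0
sum(d^2) = 32.
Step 3: rho = 1 - 6*32 / (9*(9^2 - 1)) = 1 - 192/720 = 0.733333.
Step 4: Under H0, t = rho * sqrt((n-2)/(1-rho^2)) = 2.8538 ~ t(7).
Step 5: Two-sided p-value from the t-distribution with 7 df = 0.024554.
Step 6: alpha = 0.05. reject H0.

rho = 0.7333, p = 0.024554, reject H0 at alpha = 0.05.


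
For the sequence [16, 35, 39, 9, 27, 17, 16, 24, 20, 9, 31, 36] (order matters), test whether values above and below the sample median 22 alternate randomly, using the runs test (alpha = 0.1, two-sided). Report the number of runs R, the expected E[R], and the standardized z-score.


Step 1: Compute median = 22; label A = above, B = below.
Labels in order: BAABABBABBAA  (n_A = 6, n_B = 6)
Step 2: Count runs R = 8.
Step 3: Under H0 (random ordering), E[R] = 2*n_A*n_B/(n_A+n_B) + 1 = 2*6*6/12 + 1 = 7.0000.
        Var[R] = 2*n_A*n_B*(2*n_A*n_B - n_A - n_B) / ((n_A+n_B)^2 * (n_A+n_B-1)) = 4320/1584 = 2.7273.
        SD[R] = 1.6514.
Step 4: Continuity-corrected z = (R - 0.5 - E[R]) / SD[R] = (8 - 0.5 - 7.0000) / 1.6514 = 0.3028.
Step 5: Two-sided p-value via normal approximation = 2*(1 - Phi(|z|)) = 0.762069.
Step 6: alpha = 0.1. fail to reject H0.

R = 8, z = 0.3028, p = 0.762069, fail to reject H0.


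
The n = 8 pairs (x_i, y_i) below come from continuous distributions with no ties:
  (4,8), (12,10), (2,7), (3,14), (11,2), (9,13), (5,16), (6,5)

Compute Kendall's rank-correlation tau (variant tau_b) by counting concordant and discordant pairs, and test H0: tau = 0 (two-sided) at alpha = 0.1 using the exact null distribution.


Step 1: Enumerate the 28 unordered pairs (i,j) with i<j and classify each by sign(x_j-x_i) * sign(y_j-y_i).
  (1,2):dx=+8,dy=+2->C; (1,3):dx=-2,dy=-1->C; (1,4):dx=-1,dy=+6->D; (1,5):dx=+7,dy=-6->D
  (1,6):dx=+5,dy=+5->C; (1,7):dx=+1,dy=+8->C; (1,8):dx=+2,dy=-3->D; (2,3):dx=-10,dy=-3->C
  (2,4):dx=-9,dy=+4->D; (2,5):dx=-1,dy=-8->C; (2,6):dx=-3,dy=+3->D; (2,7):dx=-7,dy=+6->D
  (2,8):dx=-6,dy=-5->C; (3,4):dx=+1,dy=+7->C; (3,5):dx=+9,dy=-5->D; (3,6):dx=+7,dy=+6->C
  (3,7):dx=+3,dy=+9->C; (3,8):dx=+4,dy=-2->D; (4,5):dx=+8,dy=-12->D; (4,6):dx=+6,dy=-1->D
  (4,7):dx=+2,dy=+2->C; (4,8):dx=+3,dy=-9->D; (5,6):dx=-2,dy=+11->D; (5,7):dx=-6,dy=+14->D
  (5,8):dx=-5,dy=+3->D; (6,7):dx=-4,dy=+3->D; (6,8):dx=-3,dy=-8->C; (7,8):dx=+1,dy=-11->D
Step 2: C = 12, D = 16, total pairs = 28.
Step 3: tau = (C - D)/(n(n-1)/2) = (12 - 16)/28 = -0.142857.
Step 4: Exact two-sided p-value (enumerate n! = 40320 permutations of y under H0): p = 0.719544.
Step 5: alpha = 0.1. fail to reject H0.

tau_b = -0.1429 (C=12, D=16), p = 0.719544, fail to reject H0.


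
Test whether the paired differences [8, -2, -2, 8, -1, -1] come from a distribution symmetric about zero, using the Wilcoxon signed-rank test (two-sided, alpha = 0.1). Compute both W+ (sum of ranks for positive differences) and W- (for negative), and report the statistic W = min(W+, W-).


Step 1: Drop any zero differences (none here) and take |d_i|.
|d| = [8, 2, 2, 8, 1, 1]
Step 2: Midrank |d_i| (ties get averaged ranks).
ranks: |8|->5.5, |2|->3.5, |2|->3.5, |8|->5.5, |1|->1.5, |1|->1.5
Step 3: Attach original signs; sum ranks with positive sign and with negative sign.
W+ = 5.5 + 5.5 = 11
W- = 3.5 + 3.5 + 1.5 + 1.5 = 10
(Check: W+ + W- = 21 should equal n(n+1)/2 = 21.)
Step 4: Test statistic W = min(W+, W-) = 10.
Step 5: Ties in |d|, so use the tie-corrected normal approximation.
        E[W] = n(n+1)/4 = 6*7/4 = 10.5.
        Tie groups: |d|=1 (t=2), |d|=2 (t=2), |d|=8 (t=2); sum(t^3 - t) = 18.
        Var[W] = n(n+1)(2n+1)/24 - sum(t^3-t)/48 = 546/24 - 18/48 = 22.375.
        z = (W - E[W]) / sqrt(Var[W]) = (10 - 10.5) / 4.7302 = -0.1057.
        Two-sided p = 2*Phi(z) = 0.915818.
Step 6: alpha = 0.1. fail to reject H0.

W+ = 11, W- = 10, W = min = 10, p = 0.915818, fail to reject H0.


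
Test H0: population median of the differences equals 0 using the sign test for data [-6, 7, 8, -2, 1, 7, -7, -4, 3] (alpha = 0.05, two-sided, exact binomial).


Step 1: Discard zero differences. Original n = 9; n_eff = number of nonzero differences = 9.
Nonzero differences (with sign): -6, +7, +8, -2, +1, +7, -7, -4, +3
Step 2: Count signs: positive = 5, negative = 4.
Step 3: Under H0: P(positive) = 0.5, so the number of positives S ~ Bin(9, 0.5).
Step 4: Two-sided exact p-value = sum of Bin(9,0.5) probabilities at or below the observed probability = 1.000000.
Step 5: alpha = 0.05. fail to reject H0.

n_eff = 9, pos = 5, neg = 4, p = 1.000000, fail to reject H0.


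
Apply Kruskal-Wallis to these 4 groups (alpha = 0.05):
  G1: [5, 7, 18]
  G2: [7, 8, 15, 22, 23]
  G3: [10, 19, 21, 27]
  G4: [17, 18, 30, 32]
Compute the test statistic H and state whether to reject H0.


Step 1: Combine all N = 16 observations and assign midranks.
sorted (value, group, rank): (5,G1,1), (7,G1,2.5), (7,G2,2.5), (8,G2,4), (10,G3,5), (15,G2,6), (17,G4,7), (18,G1,8.5), (18,G4,8.5), (19,G3,10), (21,G3,11), (22,G2,12), (23,G2,13), (27,G3,14), (30,G4,15), (32,G4,16)
Step 2: Sum ranks within each group.
R_1 = 12 (n_1 = 3)
R_2 = 37.5 (n_2 = 5)
R_3 = 40 (n_3 = 4)
R_4 = 46.5 (n_4 = 4)
Step 3: H = 12/(N(N+1)) * sum(R_i^2/n_i) - 3(N+1)
     = 12/(16*17) * (12^2/3 + 37.5^2/5 + 40^2/4 + 46.5^2/4) - 3*17
     = 0.044118 * 1269.81 - 51
     = 5.021140.
Step 4: Ties present; correction factor C = 1 - 12/(16^3 - 16) = 0.997059. Corrected H = 5.021140 / 0.997059 = 5.035951.
Step 5: Under H0, H ~ chi^2(3); p-value = 0.169183.
Step 6: alpha = 0.05. fail to reject H0.

H = 5.0360, df = 3, p = 0.169183, fail to reject H0.


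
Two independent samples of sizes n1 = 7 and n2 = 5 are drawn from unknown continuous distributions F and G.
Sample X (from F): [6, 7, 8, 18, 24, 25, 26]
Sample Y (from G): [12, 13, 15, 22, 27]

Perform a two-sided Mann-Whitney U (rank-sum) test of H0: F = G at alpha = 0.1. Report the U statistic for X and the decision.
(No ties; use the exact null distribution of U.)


Step 1: Combine and sort all 12 observations; assign midranks.
sorted (value, group): (6,X), (7,X), (8,X), (12,Y), (13,Y), (15,Y), (18,X), (22,Y), (24,X), (25,X), (26,X), (27,Y)
ranks: 6->1, 7->2, 8->3, 12->4, 13->5, 15->6, 18->7, 22->8, 24->9, 25->10, 26->11, 27->12
Step 2: Rank sum for X: R1 = 1 + 2 + 3 + 7 + 9 + 10 + 11 = 43.
Step 3: U_X = R1 - n1(n1+1)/2 = 43 - 7*8/2 = 43 - 28 = 15.
       U_Y = n1*n2 - U_X = 35 - 15 = 20.
Step 4: No ties, so the exact null distribution of U (based on enumerating the C(12,7) = 792 equally likely rank assignments) gives the two-sided p-value.
Step 5: p-value = 0.755051; compare to alpha = 0.1. fail to reject H0.

U_X = 15, p = 0.755051, fail to reject H0 at alpha = 0.1.


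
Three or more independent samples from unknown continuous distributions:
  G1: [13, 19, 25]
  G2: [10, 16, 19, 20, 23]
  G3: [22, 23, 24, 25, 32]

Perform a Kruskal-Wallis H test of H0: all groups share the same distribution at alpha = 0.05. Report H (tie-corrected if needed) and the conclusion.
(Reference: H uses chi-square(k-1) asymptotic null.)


Step 1: Combine all N = 13 observations and assign midranks.
sorted (value, group, rank): (10,G2,1), (13,G1,2), (16,G2,3), (19,G1,4.5), (19,G2,4.5), (20,G2,6), (22,G3,7), (23,G2,8.5), (23,G3,8.5), (24,G3,10), (25,G1,11.5), (25,G3,11.5), (32,G3,13)
Step 2: Sum ranks within each group.
R_1 = 18 (n_1 = 3)
R_2 = 23 (n_2 = 5)
R_3 = 50 (n_3 = 5)
Step 3: H = 12/(N(N+1)) * sum(R_i^2/n_i) - 3(N+1)
     = 12/(13*14) * (18^2/3 + 23^2/5 + 50^2/5) - 3*14
     = 0.065934 * 713.8 - 42
     = 5.063736.
Step 4: Ties present; correction factor C = 1 - 18/(13^3 - 13) = 0.991758. Corrected H = 5.063736 / 0.991758 = 5.105817.
Step 5: Under H0, H ~ chi^2(2); p-value = 0.077855.
Step 6: alpha = 0.05. fail to reject H0.

H = 5.1058, df = 2, p = 0.077855, fail to reject H0.


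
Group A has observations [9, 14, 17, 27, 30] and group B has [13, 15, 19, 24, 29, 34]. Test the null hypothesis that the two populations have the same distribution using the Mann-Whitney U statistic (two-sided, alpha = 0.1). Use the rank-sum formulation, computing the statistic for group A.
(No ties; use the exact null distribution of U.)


Step 1: Combine and sort all 11 observations; assign midranks.
sorted (value, group): (9,X), (13,Y), (14,X), (15,Y), (17,X), (19,Y), (24,Y), (27,X), (29,Y), (30,X), (34,Y)
ranks: 9->1, 13->2, 14->3, 15->4, 17->5, 19->6, 24->7, 27->8, 29->9, 30->10, 34->11
Step 2: Rank sum for X: R1 = 1 + 3 + 5 + 8 + 10 = 27.
Step 3: U_X = R1 - n1(n1+1)/2 = 27 - 5*6/2 = 27 - 15 = 12.
       U_Y = n1*n2 - U_X = 30 - 12 = 18.
Step 4: No ties, so the exact null distribution of U (based on enumerating the C(11,5) = 462 equally likely rank assignments) gives the two-sided p-value.
Step 5: p-value = 0.662338; compare to alpha = 0.1. fail to reject H0.

U_X = 12, p = 0.662338, fail to reject H0 at alpha = 0.1.


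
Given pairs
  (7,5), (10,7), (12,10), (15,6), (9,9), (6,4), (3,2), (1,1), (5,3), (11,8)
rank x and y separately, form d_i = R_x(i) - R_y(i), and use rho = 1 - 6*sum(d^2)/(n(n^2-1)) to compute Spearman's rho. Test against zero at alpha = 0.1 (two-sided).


Step 1: Rank x and y separately (midranks; no ties here).
rank(x): 7->5, 10->7, 12->9, 15->10, 9->6, 6->4, 3->2, 1->1, 5->3, 11->8
rank(y): 5->5, 7->7, 10->10, 6->6, 9->9, 4->4, 2->2, 1->1, 3->3, 8->8
Step 2: d_i = R_x(i) - R_y(i); compute d_i^2.
  (5-5)^2=0, (7-7)^2=0, (9-10)^2=1, (10-6)^2=16, (6-9)^2=9, (4-4)^2=0, (2-2)^2=0, (1-1)^2=0, (3-3)^2=0, (8-8)^2=0
sum(d^2) = 26.
Step 3: rho = 1 - 6*26 / (10*(10^2 - 1)) = 1 - 156/990 = 0.842424.
Step 4: Under H0, t = rho * sqrt((n-2)/(1-rho^2)) = 4.4222 ~ t(8).
Step 5: Two-sided p-value from the t-distribution with 8 df = 0.002220.
Step 6: alpha = 0.1. reject H0.

rho = 0.8424, p = 0.002220, reject H0 at alpha = 0.1.


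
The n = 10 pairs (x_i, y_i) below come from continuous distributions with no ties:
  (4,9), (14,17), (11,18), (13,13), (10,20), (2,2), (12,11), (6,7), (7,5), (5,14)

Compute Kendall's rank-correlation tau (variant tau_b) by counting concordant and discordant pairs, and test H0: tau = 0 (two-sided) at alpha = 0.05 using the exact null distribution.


Step 1: Enumerate the 45 unordered pairs (i,j) with i<j and classify each by sign(x_j-x_i) * sign(y_j-y_i).
  (1,2):dx=+10,dy=+8->C; (1,3):dx=+7,dy=+9->C; (1,4):dx=+9,dy=+4->C; (1,5):dx=+6,dy=+11->C
  (1,6):dx=-2,dy=-7->C; (1,7):dx=+8,dy=+2->C; (1,8):dx=+2,dy=-2->D; (1,9):dx=+3,dy=-4->D
  (1,10):dx=+1,dy=+5->C; (2,3):dx=-3,dy=+1->D; (2,4):dx=-1,dy=-4->C; (2,5):dx=-4,dy=+3->D
  (2,6):dx=-12,dy=-15->C; (2,7):dx=-2,dy=-6->C; (2,8):dx=-8,dy=-10->C; (2,9):dx=-7,dy=-12->C
  (2,10):dx=-9,dy=-3->C; (3,4):dx=+2,dy=-5->D; (3,5):dx=-1,dy=+2->D; (3,6):dx=-9,dy=-16->C
  (3,7):dx=+1,dy=-7->D; (3,8):dx=-5,dy=-11->C; (3,9):dx=-4,dy=-13->C; (3,10):dx=-6,dy=-4->C
  (4,5):dx=-3,dy=+7->D; (4,6):dx=-11,dy=-11->C; (4,7):dx=-1,dy=-2->C; (4,8):dx=-7,dy=-6->C
  (4,9):dx=-6,dy=-8->C; (4,10):dx=-8,dy=+1->D; (5,6):dx=-8,dy=-18->C; (5,7):dx=+2,dy=-9->D
  (5,8):dx=-4,dy=-13->C; (5,9):dx=-3,dy=-15->C; (5,10):dx=-5,dy=-6->C; (6,7):dx=+10,dy=+9->C
  (6,8):dx=+4,dy=+5->C; (6,9):dx=+5,dy=+3->C; (6,10):dx=+3,dy=+12->C; (7,8):dx=-6,dy=-4->C
  (7,9):dx=-5,dy=-6->C; (7,10):dx=-7,dy=+3->D; (8,9):dx=+1,dy=-2->D; (8,10):dx=-1,dy=+7->D
  (9,10):dx=-2,dy=+9->D
Step 2: C = 31, D = 14, total pairs = 45.
Step 3: tau = (C - D)/(n(n-1)/2) = (31 - 14)/45 = 0.377778.
Step 4: Exact two-sided p-value (enumerate n! = 3628800 permutations of y under H0): p = 0.155742.
Step 5: alpha = 0.05. fail to reject H0.

tau_b = 0.3778 (C=31, D=14), p = 0.155742, fail to reject H0.


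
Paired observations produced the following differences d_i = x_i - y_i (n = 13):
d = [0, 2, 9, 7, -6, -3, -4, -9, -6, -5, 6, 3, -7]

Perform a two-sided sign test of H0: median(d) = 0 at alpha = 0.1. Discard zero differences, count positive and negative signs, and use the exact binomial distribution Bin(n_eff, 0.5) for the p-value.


Step 1: Discard zero differences. Original n = 13; n_eff = number of nonzero differences = 12.
Nonzero differences (with sign): +2, +9, +7, -6, -3, -4, -9, -6, -5, +6, +3, -7
Step 2: Count signs: positive = 5, negative = 7.
Step 3: Under H0: P(positive) = 0.5, so the number of positives S ~ Bin(12, 0.5).
Step 4: Two-sided exact p-value = sum of Bin(12,0.5) probabilities at or below the observed probability = 0.774414.
Step 5: alpha = 0.1. fail to reject H0.

n_eff = 12, pos = 5, neg = 7, p = 0.774414, fail to reject H0.


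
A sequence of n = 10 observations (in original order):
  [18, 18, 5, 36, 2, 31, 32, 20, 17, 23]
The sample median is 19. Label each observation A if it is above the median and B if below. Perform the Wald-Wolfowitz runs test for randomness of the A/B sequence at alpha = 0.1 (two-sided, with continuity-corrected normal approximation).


Step 1: Compute median = 19; label A = above, B = below.
Labels in order: BBBABAAABA  (n_A = 5, n_B = 5)
Step 2: Count runs R = 6.
Step 3: Under H0 (random ordering), E[R] = 2*n_A*n_B/(n_A+n_B) + 1 = 2*5*5/10 + 1 = 6.0000.
        Var[R] = 2*n_A*n_B*(2*n_A*n_B - n_A - n_B) / ((n_A+n_B)^2 * (n_A+n_B-1)) = 2000/900 = 2.2222.
        SD[R] = 1.4907.
Step 4: R = E[R], so z = 0 with no continuity correction.
Step 5: Two-sided p-value via normal approximation = 2*(1 - Phi(|z|)) = 1.000000.
Step 6: alpha = 0.1. fail to reject H0.

R = 6, z = 0.0000, p = 1.000000, fail to reject H0.


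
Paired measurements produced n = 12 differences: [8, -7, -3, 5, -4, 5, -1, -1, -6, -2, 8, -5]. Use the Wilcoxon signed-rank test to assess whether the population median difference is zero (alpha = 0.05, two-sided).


Step 1: Drop any zero differences (none here) and take |d_i|.
|d| = [8, 7, 3, 5, 4, 5, 1, 1, 6, 2, 8, 5]
Step 2: Midrank |d_i| (ties get averaged ranks).
ranks: |8|->11.5, |7|->10, |3|->4, |5|->7, |4|->5, |5|->7, |1|->1.5, |1|->1.5, |6|->9, |2|->3, |8|->11.5, |5|->7
Step 3: Attach original signs; sum ranks with positive sign and with negative sign.
W+ = 11.5 + 7 + 7 + 11.5 = 37
W- = 10 + 4 + 5 + 1.5 + 1.5 + 9 + 3 + 7 = 41
(Check: W+ + W- = 78 should equal n(n+1)/2 = 78.)
Step 4: Test statistic W = min(W+, W-) = 37.
Step 5: Ties in |d|, so use the tie-corrected normal approximation.
        E[W] = n(n+1)/4 = 12*13/4 = 39.
        Tie groups: |d|=1 (t=2), |d|=5 (t=3), |d|=8 (t=2); sum(t^3 - t) = 36.
        Var[W] = n(n+1)(2n+1)/24 - sum(t^3-t)/48 = 3900/24 - 36/48 = 161.75.
        z = (W - E[W]) / sqrt(Var[W]) = (37 - 39) / 12.7181 = -0.1573.
        Two-sided p = 2*Phi(z) = 0.875043.
Step 6: alpha = 0.05. fail to reject H0.

W+ = 37, W- = 41, W = min = 37, p = 0.875043, fail to reject H0.


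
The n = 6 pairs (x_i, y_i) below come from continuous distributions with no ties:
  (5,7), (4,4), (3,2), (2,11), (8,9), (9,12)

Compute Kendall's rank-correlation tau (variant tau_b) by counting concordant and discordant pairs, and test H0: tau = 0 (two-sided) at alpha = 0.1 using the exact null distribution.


Step 1: Enumerate the 15 unordered pairs (i,j) with i<j and classify each by sign(x_j-x_i) * sign(y_j-y_i).
  (1,2):dx=-1,dy=-3->C; (1,3):dx=-2,dy=-5->C; (1,4):dx=-3,dy=+4->D; (1,5):dx=+3,dy=+2->C
  (1,6):dx=+4,dy=+5->C; (2,3):dx=-1,dy=-2->C; (2,4):dx=-2,dy=+7->D; (2,5):dx=+4,dy=+5->C
  (2,6):dx=+5,dy=+8->C; (3,4):dx=-1,dy=+9->D; (3,5):dx=+5,dy=+7->C; (3,6):dx=+6,dy=+10->C
  (4,5):dx=+6,dy=-2->D; (4,6):dx=+7,dy=+1->C; (5,6):dx=+1,dy=+3->C
Step 2: C = 11, D = 4, total pairs = 15.
Step 3: tau = (C - D)/(n(n-1)/2) = (11 - 4)/15 = 0.466667.
Step 4: Exact two-sided p-value (enumerate n! = 720 permutations of y under H0): p = 0.272222.
Step 5: alpha = 0.1. fail to reject H0.

tau_b = 0.4667 (C=11, D=4), p = 0.272222, fail to reject H0.


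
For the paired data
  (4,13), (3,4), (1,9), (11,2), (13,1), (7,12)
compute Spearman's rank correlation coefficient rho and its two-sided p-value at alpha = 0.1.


Step 1: Rank x and y separately (midranks; no ties here).
rank(x): 4->3, 3->2, 1->1, 11->5, 13->6, 7->4
rank(y): 13->6, 4->3, 9->4, 2->2, 1->1, 12->5
Step 2: d_i = R_x(i) - R_y(i); compute d_i^2.
  (3-6)^2=9, (2-3)^2=1, (1-4)^2=9, (5-2)^2=9, (6-1)^2=25, (4-5)^2=1
sum(d^2) = 54.
Step 3: rho = 1 - 6*54 / (6*(6^2 - 1)) = 1 - 324/210 = -0.542857.
Step 4: Under H0, t = rho * sqrt((n-2)/(1-rho^2)) = -1.2928 ~ t(4).
Step 5: Two-sided p-value from the t-distribution with 4 df = 0.265703.
Step 6: alpha = 0.1. fail to reject H0.

rho = -0.5429, p = 0.265703, fail to reject H0 at alpha = 0.1.


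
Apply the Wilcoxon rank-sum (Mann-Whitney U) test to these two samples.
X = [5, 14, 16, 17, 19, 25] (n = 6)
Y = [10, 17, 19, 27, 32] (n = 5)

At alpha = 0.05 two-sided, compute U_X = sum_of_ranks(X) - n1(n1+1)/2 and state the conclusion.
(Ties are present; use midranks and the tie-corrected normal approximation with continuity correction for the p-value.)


Step 1: Combine and sort all 11 observations; assign midranks.
sorted (value, group): (5,X), (10,Y), (14,X), (16,X), (17,X), (17,Y), (19,X), (19,Y), (25,X), (27,Y), (32,Y)
ranks: 5->1, 10->2, 14->3, 16->4, 17->5.5, 17->5.5, 19->7.5, 19->7.5, 25->9, 27->10, 32->11
Step 2: Rank sum for X: R1 = 1 + 3 + 4 + 5.5 + 7.5 + 9 = 30.
Step 3: U_X = R1 - n1(n1+1)/2 = 30 - 6*7/2 = 30 - 21 = 9.
       U_Y = n1*n2 - U_X = 30 - 9 = 21.
Step 4: Ties are present, so use the tie-corrected normal approximation (with continuity correction) for the p-value.
Step 5: p-value = 0.313093; compare to alpha = 0.05. fail to reject H0.

U_X = 9, p = 0.313093, fail to reject H0 at alpha = 0.05.


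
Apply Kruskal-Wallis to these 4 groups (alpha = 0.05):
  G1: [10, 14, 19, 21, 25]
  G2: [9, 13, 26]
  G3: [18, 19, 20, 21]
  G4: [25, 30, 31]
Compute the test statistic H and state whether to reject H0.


Step 1: Combine all N = 15 observations and assign midranks.
sorted (value, group, rank): (9,G2,1), (10,G1,2), (13,G2,3), (14,G1,4), (18,G3,5), (19,G1,6.5), (19,G3,6.5), (20,G3,8), (21,G1,9.5), (21,G3,9.5), (25,G1,11.5), (25,G4,11.5), (26,G2,13), (30,G4,14), (31,G4,15)
Step 2: Sum ranks within each group.
R_1 = 33.5 (n_1 = 5)
R_2 = 17 (n_2 = 3)
R_3 = 29 (n_3 = 4)
R_4 = 40.5 (n_4 = 3)
Step 3: H = 12/(N(N+1)) * sum(R_i^2/n_i) - 3(N+1)
     = 12/(15*16) * (33.5^2/5 + 17^2/3 + 29^2/4 + 40.5^2/3) - 3*16
     = 0.050000 * 1077.78 - 48
     = 5.889167.
Step 4: Ties present; correction factor C = 1 - 18/(15^3 - 15) = 0.994643. Corrected H = 5.889167 / 0.994643 = 5.920886.
Step 5: Under H0, H ~ chi^2(3); p-value = 0.115523.
Step 6: alpha = 0.05. fail to reject H0.

H = 5.9209, df = 3, p = 0.115523, fail to reject H0.


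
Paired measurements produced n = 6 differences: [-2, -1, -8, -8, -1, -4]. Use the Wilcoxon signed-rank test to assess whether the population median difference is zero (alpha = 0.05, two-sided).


Step 1: Drop any zero differences (none here) and take |d_i|.
|d| = [2, 1, 8, 8, 1, 4]
Step 2: Midrank |d_i| (ties get averaged ranks).
ranks: |2|->3, |1|->1.5, |8|->5.5, |8|->5.5, |1|->1.5, |4|->4
Step 3: Attach original signs; sum ranks with positive sign and with negative sign.
W+ = 0 = 0
W- = 3 + 1.5 + 5.5 + 5.5 + 1.5 + 4 = 21
(Check: W+ + W- = 21 should equal n(n+1)/2 = 21.)
Step 4: Test statistic W = min(W+, W-) = 0.
Step 5: Ties in |d|, so use the tie-corrected normal approximation.
        E[W] = n(n+1)/4 = 6*7/4 = 10.5.
        Tie groups: |d|=1 (t=2), |d|=8 (t=2); sum(t^3 - t) = 12.
        Var[W] = n(n+1)(2n+1)/24 - sum(t^3-t)/48 = 546/24 - 12/48 = 22.5.
        z = (W - E[W]) / sqrt(Var[W]) = (0 - 10.5) / 4.7434 = -2.2136.
        Two-sided p = 2*Phi(z) = 0.026857.
Step 6: alpha = 0.05. reject H0.

W+ = 0, W- = 21, W = min = 0, p = 0.026857, reject H0.


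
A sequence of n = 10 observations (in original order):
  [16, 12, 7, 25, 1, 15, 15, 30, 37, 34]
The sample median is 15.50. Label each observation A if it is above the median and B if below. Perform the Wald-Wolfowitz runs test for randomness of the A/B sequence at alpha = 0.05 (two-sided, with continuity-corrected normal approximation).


Step 1: Compute median = 15.50; label A = above, B = below.
Labels in order: ABBABBBAAA  (n_A = 5, n_B = 5)
Step 2: Count runs R = 5.
Step 3: Under H0 (random ordering), E[R] = 2*n_A*n_B/(n_A+n_B) + 1 = 2*5*5/10 + 1 = 6.0000.
        Var[R] = 2*n_A*n_B*(2*n_A*n_B - n_A - n_B) / ((n_A+n_B)^2 * (n_A+n_B-1)) = 2000/900 = 2.2222.
        SD[R] = 1.4907.
Step 4: Continuity-corrected z = (R + 0.5 - E[R]) / SD[R] = (5 + 0.5 - 6.0000) / 1.4907 = -0.3354.
Step 5: Two-sided p-value via normal approximation = 2*(1 - Phi(|z|)) = 0.737316.
Step 6: alpha = 0.05. fail to reject H0.

R = 5, z = -0.3354, p = 0.737316, fail to reject H0.


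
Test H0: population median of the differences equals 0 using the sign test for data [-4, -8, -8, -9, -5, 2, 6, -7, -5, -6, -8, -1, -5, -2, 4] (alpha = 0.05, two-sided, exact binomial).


Step 1: Discard zero differences. Original n = 15; n_eff = number of nonzero differences = 15.
Nonzero differences (with sign): -4, -8, -8, -9, -5, +2, +6, -7, -5, -6, -8, -1, -5, -2, +4
Step 2: Count signs: positive = 3, negative = 12.
Step 3: Under H0: P(positive) = 0.5, so the number of positives S ~ Bin(15, 0.5).
Step 4: Two-sided exact p-value = sum of Bin(15,0.5) probabilities at or below the observed probability = 0.035156.
Step 5: alpha = 0.05. reject H0.

n_eff = 15, pos = 3, neg = 12, p = 0.035156, reject H0.


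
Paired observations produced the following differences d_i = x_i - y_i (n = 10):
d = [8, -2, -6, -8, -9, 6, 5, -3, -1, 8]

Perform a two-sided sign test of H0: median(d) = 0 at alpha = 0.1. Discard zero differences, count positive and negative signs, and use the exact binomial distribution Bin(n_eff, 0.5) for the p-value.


Step 1: Discard zero differences. Original n = 10; n_eff = number of nonzero differences = 10.
Nonzero differences (with sign): +8, -2, -6, -8, -9, +6, +5, -3, -1, +8
Step 2: Count signs: positive = 4, negative = 6.
Step 3: Under H0: P(positive) = 0.5, so the number of positives S ~ Bin(10, 0.5).
Step 4: Two-sided exact p-value = sum of Bin(10,0.5) probabilities at or below the observed probability = 0.753906.
Step 5: alpha = 0.1. fail to reject H0.

n_eff = 10, pos = 4, neg = 6, p = 0.753906, fail to reject H0.


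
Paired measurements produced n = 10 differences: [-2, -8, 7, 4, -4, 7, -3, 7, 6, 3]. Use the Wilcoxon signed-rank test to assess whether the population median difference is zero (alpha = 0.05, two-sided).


Step 1: Drop any zero differences (none here) and take |d_i|.
|d| = [2, 8, 7, 4, 4, 7, 3, 7, 6, 3]
Step 2: Midrank |d_i| (ties get averaged ranks).
ranks: |2|->1, |8|->10, |7|->8, |4|->4.5, |4|->4.5, |7|->8, |3|->2.5, |7|->8, |6|->6, |3|->2.5
Step 3: Attach original signs; sum ranks with positive sign and with negative sign.
W+ = 8 + 4.5 + 8 + 8 + 6 + 2.5 = 37
W- = 1 + 10 + 4.5 + 2.5 = 18
(Check: W+ + W- = 55 should equal n(n+1)/2 = 55.)
Step 4: Test statistic W = min(W+, W-) = 18.
Step 5: Ties in |d|, so use the tie-corrected normal approximation.
        E[W] = n(n+1)/4 = 10*11/4 = 27.5.
        Tie groups: |d|=3 (t=2), |d|=4 (t=2), |d|=7 (t=3); sum(t^3 - t) = 36.
        Var[W] = n(n+1)(2n+1)/24 - sum(t^3-t)/48 = 2310/24 - 36/48 = 95.5.
        z = (W - E[W]) / sqrt(Var[W]) = (18 - 27.5) / 9.7724 = -0.9721.
        Two-sided p = 2*Phi(z) = 0.330989.
Step 6: alpha = 0.05. fail to reject H0.

W+ = 37, W- = 18, W = min = 18, p = 0.330989, fail to reject H0.


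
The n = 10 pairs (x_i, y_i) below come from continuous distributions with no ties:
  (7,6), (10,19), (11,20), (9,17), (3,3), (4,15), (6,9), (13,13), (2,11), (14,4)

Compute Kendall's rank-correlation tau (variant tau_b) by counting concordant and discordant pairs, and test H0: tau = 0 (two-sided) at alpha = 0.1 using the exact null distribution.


Step 1: Enumerate the 45 unordered pairs (i,j) with i<j and classify each by sign(x_j-x_i) * sign(y_j-y_i).
  (1,2):dx=+3,dy=+13->C; (1,3):dx=+4,dy=+14->C; (1,4):dx=+2,dy=+11->C; (1,5):dx=-4,dy=-3->C
  (1,6):dx=-3,dy=+9->D; (1,7):dx=-1,dy=+3->D; (1,8):dx=+6,dy=+7->C; (1,9):dx=-5,dy=+5->D
  (1,10):dx=+7,dy=-2->D; (2,3):dx=+1,dy=+1->C; (2,4):dx=-1,dy=-2->C; (2,5):dx=-7,dy=-16->C
  (2,6):dx=-6,dy=-4->C; (2,7):dx=-4,dy=-10->C; (2,8):dx=+3,dy=-6->D; (2,9):dx=-8,dy=-8->C
  (2,10):dx=+4,dy=-15->D; (3,4):dx=-2,dy=-3->C; (3,5):dx=-8,dy=-17->C; (3,6):dx=-7,dy=-5->C
  (3,7):dx=-5,dy=-11->C; (3,8):dx=+2,dy=-7->D; (3,9):dx=-9,dy=-9->C; (3,10):dx=+3,dy=-16->D
  (4,5):dx=-6,dy=-14->C; (4,6):dx=-5,dy=-2->C; (4,7):dx=-3,dy=-8->C; (4,8):dx=+4,dy=-4->D
  (4,9):dx=-7,dy=-6->C; (4,10):dx=+5,dy=-13->D; (5,6):dx=+1,dy=+12->C; (5,7):dx=+3,dy=+6->C
  (5,8):dx=+10,dy=+10->C; (5,9):dx=-1,dy=+8->D; (5,10):dx=+11,dy=+1->C; (6,7):dx=+2,dy=-6->D
  (6,8):dx=+9,dy=-2->D; (6,9):dx=-2,dy=-4->C; (6,10):dx=+10,dy=-11->D; (7,8):dx=+7,dy=+4->C
  (7,9):dx=-4,dy=+2->D; (7,10):dx=+8,dy=-5->D; (8,9):dx=-11,dy=-2->C; (8,10):dx=+1,dy=-9->D
  (9,10):dx=+12,dy=-7->D
Step 2: C = 27, D = 18, total pairs = 45.
Step 3: tau = (C - D)/(n(n-1)/2) = (27 - 18)/45 = 0.200000.
Step 4: Exact two-sided p-value (enumerate n! = 3628800 permutations of y under H0): p = 0.484313.
Step 5: alpha = 0.1. fail to reject H0.

tau_b = 0.2000 (C=27, D=18), p = 0.484313, fail to reject H0.


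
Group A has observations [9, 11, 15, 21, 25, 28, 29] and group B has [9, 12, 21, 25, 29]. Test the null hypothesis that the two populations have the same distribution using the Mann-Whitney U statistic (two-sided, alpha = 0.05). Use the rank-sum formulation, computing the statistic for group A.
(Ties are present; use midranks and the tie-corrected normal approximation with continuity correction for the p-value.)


Step 1: Combine and sort all 12 observations; assign midranks.
sorted (value, group): (9,X), (9,Y), (11,X), (12,Y), (15,X), (21,X), (21,Y), (25,X), (25,Y), (28,X), (29,X), (29,Y)
ranks: 9->1.5, 9->1.5, 11->3, 12->4, 15->5, 21->6.5, 21->6.5, 25->8.5, 25->8.5, 28->10, 29->11.5, 29->11.5
Step 2: Rank sum for X: R1 = 1.5 + 3 + 5 + 6.5 + 8.5 + 10 + 11.5 = 46.
Step 3: U_X = R1 - n1(n1+1)/2 = 46 - 7*8/2 = 46 - 28 = 18.
       U_Y = n1*n2 - U_X = 35 - 18 = 17.
Step 4: Ties are present, so use the tie-corrected normal approximation (with continuity correction) for the p-value.
Step 5: p-value = 1.000000; compare to alpha = 0.05. fail to reject H0.

U_X = 18, p = 1.000000, fail to reject H0 at alpha = 0.05.


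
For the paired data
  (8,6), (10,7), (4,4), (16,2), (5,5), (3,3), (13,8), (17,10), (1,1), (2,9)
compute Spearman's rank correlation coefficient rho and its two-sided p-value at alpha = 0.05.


Step 1: Rank x and y separately (midranks; no ties here).
rank(x): 8->6, 10->7, 4->4, 16->9, 5->5, 3->3, 13->8, 17->10, 1->1, 2->2
rank(y): 6->6, 7->7, 4->4, 2->2, 5->5, 3->3, 8->8, 10->10, 1->1, 9->9
Step 2: d_i = R_x(i) - R_y(i); compute d_i^2.
  (6-6)^2=0, (7-7)^2=0, (4-4)^2=0, (9-2)^2=49, (5-5)^2=0, (3-3)^2=0, (8-8)^2=0, (10-10)^2=0, (1-1)^2=0, (2-9)^2=49
sum(d^2) = 98.
Step 3: rho = 1 - 6*98 / (10*(10^2 - 1)) = 1 - 588/990 = 0.406061.
Step 4: Under H0, t = rho * sqrt((n-2)/(1-rho^2)) = 1.2568 ~ t(8).
Step 5: Two-sided p-value from the t-distribution with 8 df = 0.244282.
Step 6: alpha = 0.05. fail to reject H0.

rho = 0.4061, p = 0.244282, fail to reject H0 at alpha = 0.05.


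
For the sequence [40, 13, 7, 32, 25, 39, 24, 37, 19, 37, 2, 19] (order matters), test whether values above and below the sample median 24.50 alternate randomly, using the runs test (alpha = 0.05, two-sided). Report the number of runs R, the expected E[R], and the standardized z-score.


Step 1: Compute median = 24.50; label A = above, B = below.
Labels in order: ABBAAABABABB  (n_A = 6, n_B = 6)
Step 2: Count runs R = 8.
Step 3: Under H0 (random ordering), E[R] = 2*n_A*n_B/(n_A+n_B) + 1 = 2*6*6/12 + 1 = 7.0000.
        Var[R] = 2*n_A*n_B*(2*n_A*n_B - n_A - n_B) / ((n_A+n_B)^2 * (n_A+n_B-1)) = 4320/1584 = 2.7273.
        SD[R] = 1.6514.
Step 4: Continuity-corrected z = (R - 0.5 - E[R]) / SD[R] = (8 - 0.5 - 7.0000) / 1.6514 = 0.3028.
Step 5: Two-sided p-value via normal approximation = 2*(1 - Phi(|z|)) = 0.762069.
Step 6: alpha = 0.05. fail to reject H0.

R = 8, z = 0.3028, p = 0.762069, fail to reject H0.


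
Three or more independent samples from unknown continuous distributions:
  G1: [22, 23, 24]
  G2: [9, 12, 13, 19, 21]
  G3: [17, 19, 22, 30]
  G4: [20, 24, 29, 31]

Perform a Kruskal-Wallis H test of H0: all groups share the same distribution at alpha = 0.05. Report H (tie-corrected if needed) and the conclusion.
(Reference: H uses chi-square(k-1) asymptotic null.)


Step 1: Combine all N = 16 observations and assign midranks.
sorted (value, group, rank): (9,G2,1), (12,G2,2), (13,G2,3), (17,G3,4), (19,G2,5.5), (19,G3,5.5), (20,G4,7), (21,G2,8), (22,G1,9.5), (22,G3,9.5), (23,G1,11), (24,G1,12.5), (24,G4,12.5), (29,G4,14), (30,G3,15), (31,G4,16)
Step 2: Sum ranks within each group.
R_1 = 33 (n_1 = 3)
R_2 = 19.5 (n_2 = 5)
R_3 = 34 (n_3 = 4)
R_4 = 49.5 (n_4 = 4)
Step 3: H = 12/(N(N+1)) * sum(R_i^2/n_i) - 3(N+1)
     = 12/(16*17) * (33^2/3 + 19.5^2/5 + 34^2/4 + 49.5^2/4) - 3*17
     = 0.044118 * 1340.61 - 51
     = 8.144669.
Step 4: Ties present; correction factor C = 1 - 18/(16^3 - 16) = 0.995588. Corrected H = 8.144669 / 0.995588 = 8.180761.
Step 5: Under H0, H ~ chi^2(3); p-value = 0.042420.
Step 6: alpha = 0.05. reject H0.

H = 8.1808, df = 3, p = 0.042420, reject H0.


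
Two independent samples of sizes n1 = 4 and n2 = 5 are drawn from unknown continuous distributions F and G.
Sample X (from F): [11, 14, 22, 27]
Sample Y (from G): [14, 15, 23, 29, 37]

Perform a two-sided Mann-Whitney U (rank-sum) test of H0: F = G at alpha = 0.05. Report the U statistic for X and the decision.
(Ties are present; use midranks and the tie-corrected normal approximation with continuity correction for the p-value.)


Step 1: Combine and sort all 9 observations; assign midranks.
sorted (value, group): (11,X), (14,X), (14,Y), (15,Y), (22,X), (23,Y), (27,X), (29,Y), (37,Y)
ranks: 11->1, 14->2.5, 14->2.5, 15->4, 22->5, 23->6, 27->7, 29->8, 37->9
Step 2: Rank sum for X: R1 = 1 + 2.5 + 5 + 7 = 15.5.
Step 3: U_X = R1 - n1(n1+1)/2 = 15.5 - 4*5/2 = 15.5 - 10 = 5.5.
       U_Y = n1*n2 - U_X = 20 - 5.5 = 14.5.
Step 4: Ties are present, so use the tie-corrected normal approximation (with continuity correction) for the p-value.
Step 5: p-value = 0.325163; compare to alpha = 0.05. fail to reject H0.

U_X = 5.5, p = 0.325163, fail to reject H0 at alpha = 0.05.


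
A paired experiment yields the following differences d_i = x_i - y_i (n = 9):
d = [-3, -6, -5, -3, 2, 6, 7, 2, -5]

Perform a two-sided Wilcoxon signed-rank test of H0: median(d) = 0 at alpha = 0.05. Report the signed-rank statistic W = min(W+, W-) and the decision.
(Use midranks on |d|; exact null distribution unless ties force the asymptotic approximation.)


Step 1: Drop any zero differences (none here) and take |d_i|.
|d| = [3, 6, 5, 3, 2, 6, 7, 2, 5]
Step 2: Midrank |d_i| (ties get averaged ranks).
ranks: |3|->3.5, |6|->7.5, |5|->5.5, |3|->3.5, |2|->1.5, |6|->7.5, |7|->9, |2|->1.5, |5|->5.5
Step 3: Attach original signs; sum ranks with positive sign and with negative sign.
W+ = 1.5 + 7.5 + 9 + 1.5 = 19.5
W- = 3.5 + 7.5 + 5.5 + 3.5 + 5.5 = 25.5
(Check: W+ + W- = 45 should equal n(n+1)/2 = 45.)
Step 4: Test statistic W = min(W+, W-) = 19.5.
Step 5: Ties in |d|, so use the tie-corrected normal approximation.
        E[W] = n(n+1)/4 = 9*10/4 = 22.5.
        Tie groups: |d|=2 (t=2), |d|=3 (t=2), |d|=5 (t=2), |d|=6 (t=2); sum(t^3 - t) = 24.
        Var[W] = n(n+1)(2n+1)/24 - sum(t^3-t)/48 = 1710/24 - 24/48 = 70.75.
        z = (W - E[W]) / sqrt(Var[W]) = (19.5 - 22.5) / 8.4113 = -0.3567.
        Two-sided p = 2*Phi(z) = 0.721344.
Step 6: alpha = 0.05. fail to reject H0.

W+ = 19.5, W- = 25.5, W = min = 19.5, p = 0.721344, fail to reject H0.


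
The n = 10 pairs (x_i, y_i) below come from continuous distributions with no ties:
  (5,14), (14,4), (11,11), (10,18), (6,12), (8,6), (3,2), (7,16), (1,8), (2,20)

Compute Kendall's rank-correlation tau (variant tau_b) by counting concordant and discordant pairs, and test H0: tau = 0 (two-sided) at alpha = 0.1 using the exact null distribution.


Step 1: Enumerate the 45 unordered pairs (i,j) with i<j and classify each by sign(x_j-x_i) * sign(y_j-y_i).
  (1,2):dx=+9,dy=-10->D; (1,3):dx=+6,dy=-3->D; (1,4):dx=+5,dy=+4->C; (1,5):dx=+1,dy=-2->D
  (1,6):dx=+3,dy=-8->D; (1,7):dx=-2,dy=-12->C; (1,8):dx=+2,dy=+2->C; (1,9):dx=-4,dy=-6->C
  (1,10):dx=-3,dy=+6->D; (2,3):dx=-3,dy=+7->D; (2,4):dx=-4,dy=+14->D; (2,5):dx=-8,dy=+8->D
  (2,6):dx=-6,dy=+2->D; (2,7):dx=-11,dy=-2->C; (2,8):dx=-7,dy=+12->D; (2,9):dx=-13,dy=+4->D
  (2,10):dx=-12,dy=+16->D; (3,4):dx=-1,dy=+7->D; (3,5):dx=-5,dy=+1->D; (3,6):dx=-3,dy=-5->C
  (3,7):dx=-8,dy=-9->C; (3,8):dx=-4,dy=+5->D; (3,9):dx=-10,dy=-3->C; (3,10):dx=-9,dy=+9->D
  (4,5):dx=-4,dy=-6->C; (4,6):dx=-2,dy=-12->C; (4,7):dx=-7,dy=-16->C; (4,8):dx=-3,dy=-2->C
  (4,9):dx=-9,dy=-10->C; (4,10):dx=-8,dy=+2->D; (5,6):dx=+2,dy=-6->D; (5,7):dx=-3,dy=-10->C
  (5,8):dx=+1,dy=+4->C; (5,9):dx=-5,dy=-4->C; (5,10):dx=-4,dy=+8->D; (6,7):dx=-5,dy=-4->C
  (6,8):dx=-1,dy=+10->D; (6,9):dx=-7,dy=+2->D; (6,10):dx=-6,dy=+14->D; (7,8):dx=+4,dy=+14->C
  (7,9):dx=-2,dy=+6->D; (7,10):dx=-1,dy=+18->D; (8,9):dx=-6,dy=-8->C; (8,10):dx=-5,dy=+4->D
  (9,10):dx=+1,dy=+12->C
Step 2: C = 20, D = 25, total pairs = 45.
Step 3: tau = (C - D)/(n(n-1)/2) = (20 - 25)/45 = -0.111111.
Step 4: Exact two-sided p-value (enumerate n! = 3628800 permutations of y under H0): p = 0.727490.
Step 5: alpha = 0.1. fail to reject H0.

tau_b = -0.1111 (C=20, D=25), p = 0.727490, fail to reject H0.


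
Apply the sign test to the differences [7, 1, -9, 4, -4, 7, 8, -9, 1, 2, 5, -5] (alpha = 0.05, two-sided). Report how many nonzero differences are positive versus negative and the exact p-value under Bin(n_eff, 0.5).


Step 1: Discard zero differences. Original n = 12; n_eff = number of nonzero differences = 12.
Nonzero differences (with sign): +7, +1, -9, +4, -4, +7, +8, -9, +1, +2, +5, -5
Step 2: Count signs: positive = 8, negative = 4.
Step 3: Under H0: P(positive) = 0.5, so the number of positives S ~ Bin(12, 0.5).
Step 4: Two-sided exact p-value = sum of Bin(12,0.5) probabilities at or below the observed probability = 0.387695.
Step 5: alpha = 0.05. fail to reject H0.

n_eff = 12, pos = 8, neg = 4, p = 0.387695, fail to reject H0.


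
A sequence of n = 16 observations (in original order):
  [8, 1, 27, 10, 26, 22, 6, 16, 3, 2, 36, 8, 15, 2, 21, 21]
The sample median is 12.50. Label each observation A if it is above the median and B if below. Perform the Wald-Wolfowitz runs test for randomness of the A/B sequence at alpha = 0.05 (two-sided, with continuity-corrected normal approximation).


Step 1: Compute median = 12.50; label A = above, B = below.
Labels in order: BBABAABABBABABAA  (n_A = 8, n_B = 8)
Step 2: Count runs R = 12.
Step 3: Under H0 (random ordering), E[R] = 2*n_A*n_B/(n_A+n_B) + 1 = 2*8*8/16 + 1 = 9.0000.
        Var[R] = 2*n_A*n_B*(2*n_A*n_B - n_A - n_B) / ((n_A+n_B)^2 * (n_A+n_B-1)) = 14336/3840 = 3.7333.
        SD[R] = 1.9322.
Step 4: Continuity-corrected z = (R - 0.5 - E[R]) / SD[R] = (12 - 0.5 - 9.0000) / 1.9322 = 1.2939.
Step 5: Two-sided p-value via normal approximation = 2*(1 - Phi(|z|)) = 0.195709.
Step 6: alpha = 0.05. fail to reject H0.

R = 12, z = 1.2939, p = 0.195709, fail to reject H0.
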